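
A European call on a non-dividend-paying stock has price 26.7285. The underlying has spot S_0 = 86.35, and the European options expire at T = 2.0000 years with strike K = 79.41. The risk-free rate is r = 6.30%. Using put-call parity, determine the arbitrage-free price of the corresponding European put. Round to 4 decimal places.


Put-call parity: C - P = S_0 * exp(-qT) - K * exp(-rT).
S_0 * exp(-qT) = 86.3500 * 1.00000000 = 86.35000000
K * exp(-rT) = 79.4100 * 0.88161485 = 70.00903498
P = C - S*exp(-qT) + K*exp(-rT)
P = 26.7285 - 86.35000000 + 70.00903498 = 10.3875

Answer: Put price = 10.3875


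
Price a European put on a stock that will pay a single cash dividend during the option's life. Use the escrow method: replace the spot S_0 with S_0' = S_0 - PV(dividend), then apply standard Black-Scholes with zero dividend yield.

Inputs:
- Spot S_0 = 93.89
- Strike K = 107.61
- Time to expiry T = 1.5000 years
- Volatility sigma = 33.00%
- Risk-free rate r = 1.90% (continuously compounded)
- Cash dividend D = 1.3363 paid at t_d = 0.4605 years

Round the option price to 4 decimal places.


Answer: Price = 22.5015

Derivation:
PV(D) = D * exp(-r * t_d) = 1.3363 * 0.99128867 = 1.32465904
S_0' = S_0 - PV(D) = 93.8900 - 1.32465904 = 92.56534096
d1 = (ln(S_0'/K) + (r + sigma^2/2)*T) / (sigma*sqrt(T)) = -0.10001785
d2 = d1 - sigma*sqrt(T) = -0.50418366
exp(-rT) = 0.97190229
N(-d1) = 0.53983492; N(-d2) = 0.69293384
P = K * exp(-rT) * N(-d2) - S_0' * N(-d1) = 107.6100 * 0.97190229 * 0.69293384 - 92.56534096 * 0.53983492 = 22.5015


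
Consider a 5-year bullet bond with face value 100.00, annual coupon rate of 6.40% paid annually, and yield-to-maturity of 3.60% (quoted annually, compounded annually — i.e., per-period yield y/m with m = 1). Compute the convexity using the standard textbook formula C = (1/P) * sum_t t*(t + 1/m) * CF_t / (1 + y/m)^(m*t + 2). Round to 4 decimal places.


Answer: Convexity = 24.0191

Derivation:
Coupon per period c = face * coupon_rate / m = 6.400000
Periods per year m = 1; per-period yield y/m = 0.036000
Number of cashflows N = 5
Cashflows (t years, CF_t, discount factor 1/(1+y/m)^(m*t), PV):
  t = 1.0000: CF_t = 6.400000, DF = 0.965251, PV = 6.177606
  t = 2.0000: CF_t = 6.400000, DF = 0.931709, PV = 5.962940
  t = 3.0000: CF_t = 6.400000, DF = 0.899333, PV = 5.755734
  t = 4.0000: CF_t = 6.400000, DF = 0.868082, PV = 5.555728
  t = 5.0000: CF_t = 106.400000, DF = 0.837917, PV = 89.154414
Price P = sum_t PV_t = 112.606422
Convexity numerator sum_t t*(t + 1/m) * CF_t / (1+y/m)^(m*t + 2):
  t = 1.0000: term = 11.511468
  t = 2.0000: term = 33.334366
  t = 3.0000: term = 64.352058
  t = 4.0000: term = 103.526477
  t = 5.0000: term = 2491.980243
Convexity = (1/P) * sum = 2704.704613 / 112.606422 = 24.019097


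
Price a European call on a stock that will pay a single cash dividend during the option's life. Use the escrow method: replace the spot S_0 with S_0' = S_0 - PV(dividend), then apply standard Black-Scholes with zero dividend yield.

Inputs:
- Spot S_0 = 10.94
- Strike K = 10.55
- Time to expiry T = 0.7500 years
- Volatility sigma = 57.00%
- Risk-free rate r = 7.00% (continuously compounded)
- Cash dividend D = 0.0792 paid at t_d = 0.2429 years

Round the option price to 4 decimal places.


Answer: Price = 2.4876

Derivation:
PV(D) = D * exp(-r * t_d) = 0.0792 * 0.98314074 = 0.07786475
S_0' = S_0 - PV(D) = 10.9400 - 0.07786475 = 10.86213525
d1 = (ln(S_0'/K) + (r + sigma^2/2)*T) / (sigma*sqrt(T)) = 0.41223731
d2 = d1 - sigma*sqrt(T) = -0.08139717
exp(-rT) = 0.94885432
N(d1) = 0.65991725; N(d2) = 0.46756305
C = S_0' * N(d1) - K * exp(-rT) * N(d2) = 10.86213525 * 0.65991725 - 10.5500 * 0.94885432 * 0.46756305 = 2.4876


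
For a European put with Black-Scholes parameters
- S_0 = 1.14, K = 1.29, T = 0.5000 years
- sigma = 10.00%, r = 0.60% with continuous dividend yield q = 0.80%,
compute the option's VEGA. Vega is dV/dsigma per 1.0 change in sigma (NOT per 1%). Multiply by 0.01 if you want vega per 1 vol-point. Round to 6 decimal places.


d1 = -1.7269521268; d2 = -1.7976628050
phi(d1) = 0.0898044853; exp(-qT) = 0.9960079893; exp(-rT) = 0.9970044955
Vega = S * exp(-qT) * phi(d1) * sqrt(T) = 1.1400 * 0.9960079893 * 0.0898044853 * 0.7071067812 = 0.072103

Answer: Vega = 0.072103


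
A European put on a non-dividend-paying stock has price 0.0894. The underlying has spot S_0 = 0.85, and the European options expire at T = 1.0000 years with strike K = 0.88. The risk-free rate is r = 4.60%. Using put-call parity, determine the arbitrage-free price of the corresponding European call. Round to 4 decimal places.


Put-call parity: C - P = S_0 * exp(-qT) - K * exp(-rT).
S_0 * exp(-qT) = 0.8500 * 1.00000000 = 0.85000000
K * exp(-rT) = 0.8800 * 0.95504196 = 0.84043693
C = P + S*exp(-qT) - K*exp(-rT)
C = 0.0894 + 0.85000000 - 0.84043693 = 0.0990

Answer: Call price = 0.0990


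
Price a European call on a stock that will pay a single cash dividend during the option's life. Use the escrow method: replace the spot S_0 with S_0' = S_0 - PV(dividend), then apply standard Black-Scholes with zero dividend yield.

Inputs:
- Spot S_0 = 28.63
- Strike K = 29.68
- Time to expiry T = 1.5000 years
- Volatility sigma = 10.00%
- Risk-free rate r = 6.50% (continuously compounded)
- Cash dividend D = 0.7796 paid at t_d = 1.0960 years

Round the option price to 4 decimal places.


PV(D) = D * exp(-r * t_d) = 0.7796 * 0.93123837 = 0.72599343
S_0' = S_0 - PV(D) = 28.6300 - 0.72599343 = 27.90400657
d1 = (ln(S_0'/K) + (r + sigma^2/2)*T) / (sigma*sqrt(T)) = 0.35351742
d2 = d1 - sigma*sqrt(T) = 0.23104293
exp(-rT) = 0.90710234
N(d1) = 0.63814971; N(d2) = 0.59135928
C = S_0' * N(d1) - K * exp(-rT) * N(d2) = 27.90400657 * 0.63814971 - 29.6800 * 0.90710234 * 0.59135928 = 1.8859

Answer: Price = 1.8859


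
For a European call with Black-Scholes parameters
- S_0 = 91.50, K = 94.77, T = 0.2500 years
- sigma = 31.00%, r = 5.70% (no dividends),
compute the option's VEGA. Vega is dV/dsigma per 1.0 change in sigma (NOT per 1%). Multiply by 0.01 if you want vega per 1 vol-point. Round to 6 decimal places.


d1 = -0.0571060077; d2 = -0.2121060077
phi(d1) = 0.3982923159; exp(-qT) = 1.0000000000; exp(-rT) = 0.9858510507
Vega = S * exp(-qT) * phi(d1) * sqrt(T) = 91.5000 * 1.0000000000 * 0.3982923159 * 0.5000000000 = 18.221873

Answer: Vega = 18.221873


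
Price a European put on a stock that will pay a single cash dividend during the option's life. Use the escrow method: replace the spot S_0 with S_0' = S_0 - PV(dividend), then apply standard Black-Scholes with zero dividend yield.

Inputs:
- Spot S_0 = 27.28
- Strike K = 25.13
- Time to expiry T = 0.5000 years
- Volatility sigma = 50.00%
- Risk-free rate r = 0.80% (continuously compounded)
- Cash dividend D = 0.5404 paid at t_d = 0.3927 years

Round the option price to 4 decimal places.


PV(D) = D * exp(-r * t_d) = 0.5404 * 0.99686333 = 0.53870494
S_0' = S_0 - PV(D) = 27.2800 - 0.53870494 = 26.74129506
d1 = (ln(S_0'/K) + (r + sigma^2/2)*T) / (sigma*sqrt(T)) = 0.36386768
d2 = d1 - sigma*sqrt(T) = 0.01031428
exp(-rT) = 0.99600799
N(-d1) = 0.35797841; N(-d2) = 0.49588527
P = K * exp(-rT) * N(-d2) - S_0' * N(-d1) = 25.1300 * 0.99600799 * 0.49588527 - 26.74129506 * 0.35797841 = 2.8390

Answer: Price = 2.8390


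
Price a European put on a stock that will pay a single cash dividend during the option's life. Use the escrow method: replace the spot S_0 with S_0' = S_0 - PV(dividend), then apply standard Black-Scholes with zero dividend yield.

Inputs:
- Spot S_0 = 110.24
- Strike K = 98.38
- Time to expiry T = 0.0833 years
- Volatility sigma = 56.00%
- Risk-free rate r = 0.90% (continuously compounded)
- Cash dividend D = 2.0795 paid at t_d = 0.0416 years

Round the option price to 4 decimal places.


PV(D) = D * exp(-r * t_d) = 2.0795 * 0.99962567 = 2.07872158
S_0' = S_0 - PV(D) = 110.2400 - 2.07872158 = 108.16127842
d1 = (ln(S_0'/K) + (r + sigma^2/2)*T) / (sigma*sqrt(T)) = 0.67190437
d2 = d1 - sigma*sqrt(T) = 0.51027862
exp(-rT) = 0.99925058
N(-d1) = 0.25082229; N(-d2) = 0.30492814
P = K * exp(-rT) * N(-d2) - S_0' * N(-d1) = 98.3800 * 0.99925058 * 0.30492814 - 108.16127842 * 0.25082229 = 2.8471

Answer: Price = 2.8471


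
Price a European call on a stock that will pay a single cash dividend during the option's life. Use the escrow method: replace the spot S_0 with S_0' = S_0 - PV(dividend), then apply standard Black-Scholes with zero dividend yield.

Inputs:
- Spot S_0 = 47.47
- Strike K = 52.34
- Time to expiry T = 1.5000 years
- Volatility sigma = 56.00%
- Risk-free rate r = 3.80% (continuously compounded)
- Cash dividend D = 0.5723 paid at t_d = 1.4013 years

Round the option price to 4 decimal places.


Answer: Price = 11.7096

Derivation:
PV(D) = D * exp(-r * t_d) = 0.5723 * 0.94814352 = 0.54262253
S_0' = S_0 - PV(D) = 47.4700 - 0.54262253 = 46.92737747
d1 = (ln(S_0'/K) + (r + sigma^2/2)*T) / (sigma*sqrt(T)) = 0.26687825
d2 = d1 - sigma*sqrt(T) = -0.41897888
exp(-rT) = 0.94459407
N(d1) = 0.60521855; N(d2) = 0.33761578
C = S_0' * N(d1) - K * exp(-rT) * N(d2) = 46.92737747 * 0.60521855 - 52.3400 * 0.94459407 * 0.33761578 = 11.7096


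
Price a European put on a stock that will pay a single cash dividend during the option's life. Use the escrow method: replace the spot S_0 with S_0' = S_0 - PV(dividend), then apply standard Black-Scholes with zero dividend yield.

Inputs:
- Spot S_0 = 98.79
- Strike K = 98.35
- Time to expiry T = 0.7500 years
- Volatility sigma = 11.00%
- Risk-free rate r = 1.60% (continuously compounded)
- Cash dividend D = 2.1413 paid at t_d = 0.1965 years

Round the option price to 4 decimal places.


Answer: Price = 3.9484

Derivation:
PV(D) = D * exp(-r * t_d) = 2.1413 * 0.99686094 = 2.13457832
S_0' = S_0 - PV(D) = 98.7900 - 2.13457832 = 96.65542168
d1 = (ln(S_0'/K) + (r + sigma^2/2)*T) / (sigma*sqrt(T)) = -0.00884653
d2 = d1 - sigma*sqrt(T) = -0.10410932
exp(-rT) = 0.98807171
N(-d1) = 0.50352921; N(-d2) = 0.54145870
P = K * exp(-rT) * N(-d2) - S_0' * N(-d1) = 98.3500 * 0.98807171 * 0.54145870 - 96.65542168 * 0.50352921 = 3.9484


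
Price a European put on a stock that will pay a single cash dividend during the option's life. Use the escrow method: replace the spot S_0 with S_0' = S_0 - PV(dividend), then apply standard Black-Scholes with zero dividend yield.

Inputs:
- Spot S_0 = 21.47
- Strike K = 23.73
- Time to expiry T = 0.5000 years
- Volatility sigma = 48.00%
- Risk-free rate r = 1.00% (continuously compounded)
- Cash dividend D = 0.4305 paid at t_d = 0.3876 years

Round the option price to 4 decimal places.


PV(D) = D * exp(-r * t_d) = 0.4305 * 0.99613150 = 0.42883461
S_0' = S_0 - PV(D) = 21.4700 - 0.42883461 = 21.04116539
d1 = (ln(S_0'/K) + (r + sigma^2/2)*T) / (sigma*sqrt(T)) = -0.16988033
d2 = d1 - sigma*sqrt(T) = -0.50929158
exp(-rT) = 0.99501248
N(-d1) = 0.56744787; N(-d2) = 0.69472607
P = K * exp(-rT) * N(-d2) - S_0' * N(-d1) = 23.7300 * 0.99501248 * 0.69472607 - 21.04116539 * 0.56744787 = 4.4639

Answer: Price = 4.4639


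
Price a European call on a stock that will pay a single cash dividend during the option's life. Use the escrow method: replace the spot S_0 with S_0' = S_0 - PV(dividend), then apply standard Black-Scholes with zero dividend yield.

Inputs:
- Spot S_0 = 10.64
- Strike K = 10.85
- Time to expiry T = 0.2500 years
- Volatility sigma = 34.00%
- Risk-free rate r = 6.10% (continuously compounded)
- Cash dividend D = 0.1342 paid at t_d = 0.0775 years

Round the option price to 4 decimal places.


Answer: Price = 0.6316

Derivation:
PV(D) = D * exp(-r * t_d) = 0.1342 * 0.99528366 = 0.13356707
S_0' = S_0 - PV(D) = 10.6400 - 0.13356707 = 10.50643293
d1 = (ln(S_0'/K) + (r + sigma^2/2)*T) / (sigma*sqrt(T)) = -0.01457265
d2 = d1 - sigma*sqrt(T) = -0.18457265
exp(-rT) = 0.98486569
N(d1) = 0.49418656; N(d2) = 0.42678212
C = S_0' * N(d1) - K * exp(-rT) * N(d2) = 10.50643293 * 0.49418656 - 10.8500 * 0.98486569 * 0.42678212 = 0.6316


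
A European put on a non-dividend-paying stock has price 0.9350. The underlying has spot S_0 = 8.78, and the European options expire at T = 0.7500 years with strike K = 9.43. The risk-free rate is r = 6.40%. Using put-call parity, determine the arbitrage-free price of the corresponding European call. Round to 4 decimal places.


Answer: Call price = 0.7269

Derivation:
Put-call parity: C - P = S_0 * exp(-qT) - K * exp(-rT).
S_0 * exp(-qT) = 8.7800 * 1.00000000 = 8.78000000
K * exp(-rT) = 9.4300 * 0.95313379 = 8.98805161
C = P + S*exp(-qT) - K*exp(-rT)
C = 0.9350 + 8.78000000 - 8.98805161 = 0.7269


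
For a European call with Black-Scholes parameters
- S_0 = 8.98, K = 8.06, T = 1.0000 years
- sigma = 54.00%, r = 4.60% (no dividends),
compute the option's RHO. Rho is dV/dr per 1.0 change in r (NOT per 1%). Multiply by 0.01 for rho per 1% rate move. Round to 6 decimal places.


Answer: Rho = 3.895941

Derivation:
d1 = 0.5553450478; d2 = 0.0153450478
phi(d1) = 0.3419322728; exp(-qT) = 1.0000000000; exp(-rT) = 0.9550419622
N(d2) = 0.5061215481
Rho = K*T*exp(-rT)*N(d2) = 8.0600 * 1.0000 * 0.9550419622 * 0.5061215481 = 3.895941


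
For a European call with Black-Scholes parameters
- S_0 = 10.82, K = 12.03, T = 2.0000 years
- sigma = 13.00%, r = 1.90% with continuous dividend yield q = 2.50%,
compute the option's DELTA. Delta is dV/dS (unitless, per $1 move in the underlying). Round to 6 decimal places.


d1 = -0.5499509750; d2 = -0.7337987381
phi(d1) = 0.3429531018; exp(-qT) = 0.9512294245; exp(-rT) = 0.9627129409
N(d1) = 0.2911764998
Delta = exp(-qT) * N(d1) = 0.9512294245 * 0.2911764998 = 0.276976

Answer: Delta = 0.276976


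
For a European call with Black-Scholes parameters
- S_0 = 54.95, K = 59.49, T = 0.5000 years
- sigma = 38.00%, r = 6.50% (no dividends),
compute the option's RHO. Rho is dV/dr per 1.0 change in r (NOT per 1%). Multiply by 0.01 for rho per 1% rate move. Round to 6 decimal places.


d1 = -0.0401359404; d2 = -0.3088365173
phi(d1) = 0.3986210830; exp(-qT) = 1.0000000000; exp(-rT) = 0.9680224498
N(d2) = 0.3787229447
Rho = K*T*exp(-rT)*N(d2) = 59.4900 * 0.5000 * 0.9680224498 * 0.3787229447 = 10.904883

Answer: Rho = 10.904883


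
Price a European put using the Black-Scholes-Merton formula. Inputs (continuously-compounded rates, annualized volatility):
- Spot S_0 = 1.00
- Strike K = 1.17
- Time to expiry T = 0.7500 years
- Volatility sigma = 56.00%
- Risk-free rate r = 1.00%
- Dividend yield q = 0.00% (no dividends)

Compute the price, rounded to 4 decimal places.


d1 = (ln(S/K) + (r - q + 0.5*sigma^2) * T) / (sigma * sqrt(T)) = -0.06578442
d2 = d1 - sigma * sqrt(T) = -0.55075865
exp(-rT) = 0.99252805; exp(-qT) = 1.00000000
P = K * exp(-rT) * N(-d2) - S_0 * exp(-qT) * N(-d1)
N(-d1) = 0.52622527; N(-d2) = 0.70910043
P = 1.1700 * 0.99252805 * 0.70910043 - 1.0000 * 1.00000000 * 0.52622527 = 0.2972

Answer: Price = 0.2972


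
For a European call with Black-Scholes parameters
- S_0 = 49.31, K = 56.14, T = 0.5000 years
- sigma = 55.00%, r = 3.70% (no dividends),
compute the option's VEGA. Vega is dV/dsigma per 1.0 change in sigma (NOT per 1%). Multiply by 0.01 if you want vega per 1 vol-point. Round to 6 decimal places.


Answer: Vega = 13.851949

Derivation:
d1 = -0.0915296263; d2 = -0.4804383560
phi(d1) = 0.3972746716; exp(-qT) = 1.0000000000; exp(-rT) = 0.9816700746
Vega = S * exp(-qT) * phi(d1) * sqrt(T) = 49.3100 * 1.0000000000 * 0.3972746716 * 0.7071067812 = 13.851949


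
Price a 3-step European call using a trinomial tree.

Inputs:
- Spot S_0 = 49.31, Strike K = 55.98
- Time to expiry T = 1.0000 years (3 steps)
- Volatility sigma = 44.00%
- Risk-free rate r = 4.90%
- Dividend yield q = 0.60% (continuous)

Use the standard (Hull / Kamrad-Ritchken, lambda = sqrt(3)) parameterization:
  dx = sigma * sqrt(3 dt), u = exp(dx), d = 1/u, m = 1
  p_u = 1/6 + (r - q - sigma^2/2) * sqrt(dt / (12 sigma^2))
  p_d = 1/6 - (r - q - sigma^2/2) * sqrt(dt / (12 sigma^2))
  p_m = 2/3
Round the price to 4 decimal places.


dt = T/N = 0.333333; dx = sigma*sqrt(3*dt) = 0.440000
u = exp(dx) = 1.552707; d = 1/u = 0.644036
p_u = 0.146288, p_m = 0.666667, p_d = 0.187045
Discount per step: exp(-r*dt) = 0.983799
Stock lattice S(k, j) with j the centered position index:
  k=0: S(0,+0) = 49.3100
  k=1: S(1,-1) = 31.7574; S(1,+0) = 49.3100; S(1,+1) = 76.5640
  k=2: S(2,-2) = 20.4529; S(2,-1) = 31.7574; S(2,+0) = 49.3100; S(2,+1) = 76.5640; S(2,+2) = 118.8815
  k=3: S(3,-3) = 13.1724; S(3,-2) = 20.4529; S(3,-1) = 31.7574; S(3,+0) = 49.3100; S(3,+1) = 76.5640; S(3,+2) = 118.8815; S(3,+3) = 184.5881
Terminal payoffs V(N, j) = max(S_T - K, 0):
  V(3,-3) = 0.000000; V(3,-2) = 0.000000; V(3,-1) = 0.000000; V(3,+0) = 0.000000; V(3,+1) = 20.583993; V(3,+2) = 62.901465; V(3,+3) = 128.608108
Backward induction: V(k, j) = exp(-r*dt) * [p_u * V(k+1, j+1) + p_m * V(k+1, j) + p_d * V(k+1, j-1)]
  V(2,-2) = exp(-r*dt) * [p_u*0.000000 + p_m*0.000000 + p_d*0.000000] = 0.000000
  V(2,-1) = exp(-r*dt) * [p_u*0.000000 + p_m*0.000000 + p_d*0.000000] = 0.000000
  V(2,+0) = exp(-r*dt) * [p_u*20.583993 + p_m*0.000000 + p_d*0.000000] = 2.962405
  V(2,+1) = exp(-r*dt) * [p_u*62.901465 + p_m*20.583993 + p_d*0.000000] = 22.552993
  V(2,+2) = exp(-r*dt) * [p_u*128.608108 + p_m*62.901465 + p_d*20.583993] = 63.551724
  V(1,-1) = exp(-r*dt) * [p_u*2.962405 + p_m*0.000000 + p_d*0.000000] = 0.426343
  V(1,+0) = exp(-r*dt) * [p_u*22.552993 + p_m*2.962405 + p_d*0.000000] = 5.188721
  V(1,+1) = exp(-r*dt) * [p_u*63.551724 + p_m*22.552993 + p_d*2.962405] = 24.483106
  V(0,+0) = exp(-r*dt) * [p_u*24.483106 + p_m*5.188721 + p_d*0.426343] = 7.005118

Answer: Price = V(0,0) = 7.0051


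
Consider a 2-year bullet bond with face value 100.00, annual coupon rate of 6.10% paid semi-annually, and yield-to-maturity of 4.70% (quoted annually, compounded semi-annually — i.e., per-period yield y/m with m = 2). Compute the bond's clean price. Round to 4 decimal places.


Coupon per period c = face * coupon_rate / m = 3.050000
Periods per year m = 2; per-period yield y/m = 0.023500
Number of cashflows N = 4
Cashflows (t years, CF_t, discount factor 1/(1+y/m)^(m*t), PV):
  t = 0.5000: CF_t = 3.050000, DF = 0.977040, PV = 2.979971
  t = 1.0000: CF_t = 3.050000, DF = 0.954606, PV = 2.911549
  t = 1.5000: CF_t = 3.050000, DF = 0.932688, PV = 2.844699
  t = 2.0000: CF_t = 103.050000, DF = 0.911273, PV = 93.906706
Price P = sum_t PV_t = 102.642925

Answer: Price = 102.6429


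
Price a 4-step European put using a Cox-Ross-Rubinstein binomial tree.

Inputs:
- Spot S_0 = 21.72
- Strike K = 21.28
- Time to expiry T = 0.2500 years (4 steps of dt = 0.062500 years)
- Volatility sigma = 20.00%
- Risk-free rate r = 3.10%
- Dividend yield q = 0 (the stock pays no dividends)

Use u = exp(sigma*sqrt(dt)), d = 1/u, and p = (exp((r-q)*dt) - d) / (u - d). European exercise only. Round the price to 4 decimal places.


dt = T/N = 0.062500
u = exp(sigma*sqrt(dt)) = 1.051271; d = 1/u = 0.951229
p = (exp((r-q)*dt) - d) / (u - d) = 0.506888
Discount per step: exp(-r*dt) = 0.998064
Stock lattice S(k, i) with i counting down-moves:
  k=0: S(0,0) = 21.7200
  k=1: S(1,0) = 22.8336; S(1,1) = 20.6607
  k=2: S(2,0) = 24.0043; S(2,1) = 21.7200; S(2,2) = 19.6531
  k=3: S(3,0) = 25.2350; S(3,1) = 22.8336; S(3,2) = 20.6607; S(3,3) = 18.6946
  k=4: S(4,0) = 26.5289; S(4,1) = 24.0043; S(4,2) = 21.7200; S(4,3) = 19.6531; S(4,4) = 17.7828
Terminal payoffs V(N, i) = max(K - S_T, 0):
  V(4,0) = 0.000000; V(4,1) = 0.000000; V(4,2) = 0.000000; V(4,3) = 1.626931; V(4,4) = 3.497168
Backward induction: V(k, i) = exp(-r*dt) * [p * V(k+1, i) + (1-p) * V(k+1, i+1)].
  V(3,0) = exp(-r*dt) * [p*0.000000 + (1-p)*0.000000] = 0.000000
  V(3,1) = exp(-r*dt) * [p*0.000000 + (1-p)*0.000000] = 0.000000
  V(3,2) = exp(-r*dt) * [p*0.000000 + (1-p)*1.626931] = 0.800706
  V(3,3) = exp(-r*dt) * [p*1.626931 + (1-p)*3.497168] = 2.544233
  V(2,0) = exp(-r*dt) * [p*0.000000 + (1-p)*0.000000] = 0.000000
  V(2,1) = exp(-r*dt) * [p*0.000000 + (1-p)*0.800706] = 0.394073
  V(2,2) = exp(-r*dt) * [p*0.800706 + (1-p)*2.544233] = 1.657245
  V(1,0) = exp(-r*dt) * [p*0.000000 + (1-p)*0.394073] = 0.193946
  V(1,1) = exp(-r*dt) * [p*0.394073 + (1-p)*1.657245] = 1.014990
  V(0,0) = exp(-r*dt) * [p*0.193946 + (1-p)*1.014990] = 0.597653

Answer: Price = V(0,0) = 0.5977


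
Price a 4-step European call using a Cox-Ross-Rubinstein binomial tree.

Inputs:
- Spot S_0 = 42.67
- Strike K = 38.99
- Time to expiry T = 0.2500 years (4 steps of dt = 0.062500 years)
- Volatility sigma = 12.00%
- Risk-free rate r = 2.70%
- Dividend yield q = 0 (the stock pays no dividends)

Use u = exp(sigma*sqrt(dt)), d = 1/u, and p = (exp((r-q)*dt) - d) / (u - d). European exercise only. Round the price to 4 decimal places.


dt = T/N = 0.062500
u = exp(sigma*sqrt(dt)) = 1.030455; d = 1/u = 0.970446
p = (exp((r-q)*dt) - d) / (u - d) = 0.520645
Discount per step: exp(-r*dt) = 0.998314
Stock lattice S(k, i) with i counting down-moves:
  k=0: S(0,0) = 42.6700
  k=1: S(1,0) = 43.9695; S(1,1) = 41.4089
  k=2: S(2,0) = 45.3086; S(2,1) = 42.6700; S(2,2) = 40.1851
  k=3: S(3,0) = 46.6884; S(3,1) = 43.9695; S(3,2) = 41.4089; S(3,3) = 38.9974
  k=4: S(4,0) = 48.1103; S(4,1) = 45.3086; S(4,2) = 42.6700; S(4,3) = 40.1851; S(4,4) = 37.8449
Terminal payoffs V(N, i) = max(S_T - K, 0):
  V(4,0) = 9.120291; V(4,1) = 6.318565; V(4,2) = 3.680000; V(4,3) = 1.195093; V(4,4) = 0.000000
Backward induction: V(k, i) = exp(-r*dt) * [p * V(k+1, i) + (1-p) * V(k+1, i+1)].
  V(3,0) = exp(-r*dt) * [p*9.120291 + (1-p)*6.318565] = 7.764157
  V(3,1) = exp(-r*dt) * [p*6.318565 + (1-p)*3.680000] = 5.045235
  V(3,2) = exp(-r*dt) * [p*3.680000 + (1-p)*1.195093] = 2.484651
  V(3,3) = exp(-r*dt) * [p*1.195093 + (1-p)*0.000000] = 0.621170
  V(2,0) = exp(-r*dt) * [p*7.764157 + (1-p)*5.045235] = 6.449935
  V(2,1) = exp(-r*dt) * [p*5.045235 + (1-p)*2.484651] = 3.811369
  V(2,2) = exp(-r*dt) * [p*2.484651 + (1-p)*0.621170] = 1.588699
  V(1,0) = exp(-r*dt) * [p*6.449935 + (1-p)*3.811369] = 5.176383
  V(1,1) = exp(-r*dt) * [p*3.811369 + (1-p)*1.588699] = 2.741292
  V(0,0) = exp(-r*dt) * [p*5.176383 + (1-p)*2.741292] = 4.002350

Answer: Price = V(0,0) = 4.0024


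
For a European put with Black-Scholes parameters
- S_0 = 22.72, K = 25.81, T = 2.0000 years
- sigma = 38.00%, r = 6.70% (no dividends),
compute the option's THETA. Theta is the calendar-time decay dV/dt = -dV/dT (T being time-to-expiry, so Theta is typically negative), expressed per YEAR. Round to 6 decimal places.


d1 = 0.2807652702; d2 = -0.2566358835
phi(d1) = 0.3835239912; exp(-qT) = 1.0000000000; exp(-rT) = 0.8745900646
Theta = -S*exp(-qT)*phi(d1)*sigma/(2*sqrt(T)) + r*K*exp(-rT)*N(-d2) - q*S*exp(-qT)*N(-d1)
N(-d1) = 0.3894452215; N(-d2) = 0.6012700643; sqrt(T) = 1.4142135624
Term 1 = -22.7200 * 1.0000000000 * 0.3835239912 * 0.3800 / (2 * 1.4142135624) = -1.1706834167
Term 2 = 0.0670 * 25.8100 * 0.8745900646 * 0.6012700643 = 0.9093622649
Term 3 = 0 (no dividend yield, q = 0)
Theta = -1.1706834167 + (0.9093622649) + (0.0000000000) = -0.261321

Answer: Theta = -0.261321


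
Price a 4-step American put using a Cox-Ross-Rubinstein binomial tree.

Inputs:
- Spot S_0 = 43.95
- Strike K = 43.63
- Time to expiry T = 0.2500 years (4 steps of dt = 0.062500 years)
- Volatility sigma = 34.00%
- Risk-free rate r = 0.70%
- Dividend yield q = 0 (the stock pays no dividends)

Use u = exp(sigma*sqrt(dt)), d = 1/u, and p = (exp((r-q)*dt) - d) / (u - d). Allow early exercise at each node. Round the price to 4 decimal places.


Answer: Price = V(0,0) = 2.6514

Derivation:
dt = T/N = 0.062500
u = exp(sigma*sqrt(dt)) = 1.088717; d = 1/u = 0.918512
p = (exp((r-q)*dt) - d) / (u - d) = 0.481334
Discount per step: exp(-r*dt) = 0.999563
Stock lattice S(k, i) with i counting down-moves:
  k=0: S(0,0) = 43.9500
  k=1: S(1,0) = 47.8491; S(1,1) = 40.3686
  k=2: S(2,0) = 52.0941; S(2,1) = 43.9500; S(2,2) = 37.0791
  k=3: S(3,0) = 56.7158; S(3,1) = 47.8491; S(3,2) = 40.3686; S(3,3) = 34.0576
  k=4: S(4,0) = 61.7474; S(4,1) = 52.0941; S(4,2) = 43.9500; S(4,3) = 37.0791; S(4,4) = 31.2823
Terminal payoffs V(N, i) = max(K - S_T, 0):
  V(4,0) = 0.000000; V(4,1) = 0.000000; V(4,2) = 0.000000; V(4,3) = 6.550931; V(4,4) = 12.347694
Backward induction: V(k, i) = exp(-r*dt) * [p * V(k+1, i) + (1-p) * V(k+1, i+1)]; then take max(V_cont, immediate exercise) for American.
  V(3,0) = exp(-r*dt) * [p*0.000000 + (1-p)*0.000000] = 0.000000; exercise = 0.000000; V(3,0) = max -> 0.000000
  V(3,1) = exp(-r*dt) * [p*0.000000 + (1-p)*0.000000] = 0.000000; exercise = 0.000000; V(3,1) = max -> 0.000000
  V(3,2) = exp(-r*dt) * [p*0.000000 + (1-p)*6.550931] = 3.396261; exercise = 3.261385; V(3,2) = max -> 3.396261
  V(3,3) = exp(-r*dt) * [p*6.550931 + (1-p)*12.347694] = 9.553336; exercise = 9.572420; V(3,3) = max -> 9.572420
  V(2,0) = exp(-r*dt) * [p*0.000000 + (1-p)*0.000000] = 0.000000; exercise = 0.000000; V(2,0) = max -> 0.000000
  V(2,1) = exp(-r*dt) * [p*0.000000 + (1-p)*3.396261] = 1.760755; exercise = 0.000000; V(2,1) = max -> 1.760755
  V(2,2) = exp(-r*dt) * [p*3.396261 + (1-p)*9.572420] = 6.596739; exercise = 6.550931; V(2,2) = max -> 6.596739
  V(1,0) = exp(-r*dt) * [p*0.000000 + (1-p)*1.760755] = 0.912845; exercise = 0.000000; V(1,0) = max -> 0.912845
  V(1,1) = exp(-r*dt) * [p*1.760755 + (1-p)*6.596739] = 4.267149; exercise = 3.261385; V(1,1) = max -> 4.267149
  V(0,0) = exp(-r*dt) * [p*0.912845 + (1-p)*4.267149] = 2.651449; exercise = 0.000000; V(0,0) = max -> 2.651449


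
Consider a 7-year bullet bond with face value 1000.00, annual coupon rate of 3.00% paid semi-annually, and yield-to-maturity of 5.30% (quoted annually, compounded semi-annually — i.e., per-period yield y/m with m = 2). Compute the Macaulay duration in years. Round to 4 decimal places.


Answer: Macaulay duration = 6.3069 years

Derivation:
Coupon per period c = face * coupon_rate / m = 15.000000
Periods per year m = 2; per-period yield y/m = 0.026500
Number of cashflows N = 14
Cashflows (t years, CF_t, discount factor 1/(1+y/m)^(m*t), PV):
  t = 0.5000: CF_t = 15.000000, DF = 0.974184, PV = 14.612762
  t = 1.0000: CF_t = 15.000000, DF = 0.949035, PV = 14.235521
  t = 1.5000: CF_t = 15.000000, DF = 0.924535, PV = 13.868018
  t = 2.0000: CF_t = 15.000000, DF = 0.900667, PV = 13.510003
  t = 2.5000: CF_t = 15.000000, DF = 0.877415, PV = 13.161230
  t = 3.0000: CF_t = 15.000000, DF = 0.854764, PV = 12.821462
  t = 3.5000: CF_t = 15.000000, DF = 0.832698, PV = 12.490464
  t = 4.0000: CF_t = 15.000000, DF = 0.811201, PV = 12.168012
  t = 4.5000: CF_t = 15.000000, DF = 0.790259, PV = 11.853884
  t = 5.0000: CF_t = 15.000000, DF = 0.769858, PV = 11.547866
  t = 5.5000: CF_t = 15.000000, DF = 0.749983, PV = 11.249747
  t = 6.0000: CF_t = 15.000000, DF = 0.730622, PV = 10.959325
  t = 6.5000: CF_t = 15.000000, DF = 0.711760, PV = 10.676401
  t = 7.0000: CF_t = 1015.000000, DF = 0.693385, PV = 703.786108
Price P = sum_t PV_t = 866.940803
Macaulay numerator sum_t t * PV_t:
  t * PV_t at t = 0.5000: 7.306381
  t * PV_t at t = 1.0000: 14.235521
  t * PV_t at t = 1.5000: 20.802027
  t * PV_t at t = 2.0000: 27.020006
  t * PV_t at t = 2.5000: 32.903076
  t * PV_t at t = 3.0000: 38.464385
  t * PV_t at t = 3.5000: 43.716625
  t * PV_t at t = 4.0000: 48.672048
  t * PV_t at t = 4.5000: 53.342478
  t * PV_t at t = 5.0000: 57.739328
  t * PV_t at t = 5.5000: 61.873610
  t * PV_t at t = 6.0000: 65.755951
  t * PV_t at t = 6.5000: 69.396604
  t * PV_t at t = 7.0000: 4926.502759
Macaulay duration D = (sum_t t * PV_t) / P = 5467.730800 / 866.940803 = 6.306925


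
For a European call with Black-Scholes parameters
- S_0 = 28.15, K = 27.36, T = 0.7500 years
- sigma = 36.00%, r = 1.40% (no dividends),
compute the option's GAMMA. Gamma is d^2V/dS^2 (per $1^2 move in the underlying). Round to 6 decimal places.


Answer: Gamma = 0.043699

Derivation:
d1 = 0.2808657083; d2 = -0.0309034371
phi(d1) = 0.3835131742; exp(-qT) = 1.0000000000; exp(-rT) = 0.9895549326
Gamma = exp(-qT) * phi(d1) / (S * sigma * sqrt(T)) = 1.0000000000 * 0.3835131742 / (28.1500 * 0.3600 * 0.8660254038) = 0.043699


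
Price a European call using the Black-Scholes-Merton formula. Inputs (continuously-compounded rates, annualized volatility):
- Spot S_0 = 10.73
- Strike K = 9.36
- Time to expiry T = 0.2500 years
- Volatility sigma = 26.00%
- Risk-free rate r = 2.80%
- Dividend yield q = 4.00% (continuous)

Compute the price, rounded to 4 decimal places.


d1 = (ln(S/K) + (r - q + 0.5*sigma^2) * T) / (sigma * sqrt(T)) = 1.09267897
d2 = d1 - sigma * sqrt(T) = 0.96267897
exp(-rT) = 0.99302444; exp(-qT) = 0.99004983
C = S_0 * exp(-qT) * N(d1) - K * exp(-rT) * N(d2)
N(d1) = 0.86273261; N(d2) = 0.83214567
C = 10.7300 * 0.99004983 * 0.86273261 - 9.3600 * 0.99302444 * 0.83214567 = 1.4305

Answer: Price = 1.4305


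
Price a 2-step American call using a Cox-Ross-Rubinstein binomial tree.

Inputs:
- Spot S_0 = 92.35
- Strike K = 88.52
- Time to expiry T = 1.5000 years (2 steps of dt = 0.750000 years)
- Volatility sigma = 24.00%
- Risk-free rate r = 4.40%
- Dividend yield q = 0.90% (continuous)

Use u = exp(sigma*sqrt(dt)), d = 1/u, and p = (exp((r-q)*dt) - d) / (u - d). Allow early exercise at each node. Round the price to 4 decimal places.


dt = T/N = 0.750000
u = exp(sigma*sqrt(dt)) = 1.231024; d = 1/u = 0.812332
p = (exp((r-q)*dt) - d) / (u - d) = 0.511750
Discount per step: exp(-r*dt) = 0.967539
Stock lattice S(k, i) with i counting down-moves:
  k=0: S(0,0) = 92.3500
  k=1: S(1,0) = 113.6850; S(1,1) = 75.0189
  k=2: S(2,0) = 139.9490; S(2,1) = 92.3500; S(2,2) = 60.9402
Terminal payoffs V(N, i) = max(S_T - K, 0):
  V(2,0) = 51.428976; V(2,1) = 3.830000; V(2,2) = 0.000000
Backward induction: V(k, i) = exp(-r*dt) * [p * V(k+1, i) + (1-p) * V(k+1, i+1)]; then take max(V_cont, immediate exercise) for American.
  V(1,0) = exp(-r*dt) * [p*51.428976 + (1-p)*3.830000] = 27.273735; exercise = 25.165038; V(1,0) = max -> 27.273735
  V(1,1) = exp(-r*dt) * [p*3.830000 + (1-p)*0.000000] = 1.896379; exercise = 0.000000; V(1,1) = max -> 1.896379
  V(0,0) = exp(-r*dt) * [p*27.273735 + (1-p)*1.896379] = 14.400113; exercise = 3.830000; V(0,0) = max -> 14.400113

Answer: Price = V(0,0) = 14.4001


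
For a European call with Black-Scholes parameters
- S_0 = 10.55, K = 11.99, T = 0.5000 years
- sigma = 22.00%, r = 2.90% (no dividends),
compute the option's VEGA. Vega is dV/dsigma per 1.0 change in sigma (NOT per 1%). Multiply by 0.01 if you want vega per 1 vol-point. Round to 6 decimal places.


d1 = -0.6514838919; d2 = -0.8070473838
phi(d1) = 0.3226606382; exp(-qT) = 1.0000000000; exp(-rT) = 0.9856046187
Vega = S * exp(-qT) * phi(d1) * sqrt(T) = 10.5500 * 1.0000000000 * 0.3226606382 * 0.7071067812 = 2.407041

Answer: Vega = 2.407041


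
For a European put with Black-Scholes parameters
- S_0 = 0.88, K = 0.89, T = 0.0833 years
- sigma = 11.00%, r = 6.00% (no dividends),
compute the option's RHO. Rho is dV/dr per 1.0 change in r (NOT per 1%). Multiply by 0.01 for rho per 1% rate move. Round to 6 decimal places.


Answer: Rho = -0.043144

Derivation:
d1 = -0.1826132696; d2 = -0.2143611829
phi(d1) = 0.3923455445; exp(-qT) = 1.0000000000; exp(-rT) = 0.9950144692
N(-d2) = 0.5848672952
Rho = -K*T*exp(-rT)*N(-d2) = -0.8900 * 0.0833 * 0.9950144692 * 0.5848672952 = -0.043144


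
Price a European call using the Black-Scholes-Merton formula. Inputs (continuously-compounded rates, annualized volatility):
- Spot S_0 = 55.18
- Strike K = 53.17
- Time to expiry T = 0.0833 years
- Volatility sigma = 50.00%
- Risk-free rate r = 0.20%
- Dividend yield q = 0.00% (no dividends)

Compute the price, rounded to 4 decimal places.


Answer: Price = 4.2285

Derivation:
d1 = (ln(S/K) + (r - q + 0.5*sigma^2) * T) / (sigma * sqrt(T)) = 0.33043983
d2 = d1 - sigma * sqrt(T) = 0.18613113
exp(-rT) = 0.99983341; exp(-qT) = 1.00000000
C = S_0 * exp(-qT) * N(d1) - K * exp(-rT) * N(d2)
N(d1) = 0.62946617; N(d2) = 0.57382904
C = 55.1800 * 1.00000000 * 0.62946617 - 53.1700 * 0.99983341 * 0.57382904 = 4.2285


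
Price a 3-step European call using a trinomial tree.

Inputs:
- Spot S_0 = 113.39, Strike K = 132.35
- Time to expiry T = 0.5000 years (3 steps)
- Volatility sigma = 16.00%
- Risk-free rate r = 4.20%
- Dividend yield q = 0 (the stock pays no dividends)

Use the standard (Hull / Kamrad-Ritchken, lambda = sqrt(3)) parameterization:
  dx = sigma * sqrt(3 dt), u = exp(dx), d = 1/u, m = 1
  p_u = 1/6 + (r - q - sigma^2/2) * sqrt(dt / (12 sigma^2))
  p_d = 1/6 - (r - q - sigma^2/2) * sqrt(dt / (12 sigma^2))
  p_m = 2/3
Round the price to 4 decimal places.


dt = T/N = 0.166667; dx = sigma*sqrt(3*dt) = 0.113137
u = exp(dx) = 1.119785; d = 1/u = 0.893028
p_u = 0.188174, p_m = 0.666667, p_d = 0.145159
Discount per step: exp(-r*dt) = 0.993024
Stock lattice S(k, j) with j the centered position index:
  k=0: S(0,+0) = 113.3900
  k=1: S(1,-1) = 101.2605; S(1,+0) = 113.3900; S(1,+1) = 126.9725
  k=2: S(2,-2) = 90.4285; S(2,-1) = 101.2605; S(2,+0) = 113.3900; S(2,+1) = 126.9725; S(2,+2) = 142.1819
  k=3: S(3,-3) = 80.7552; S(3,-2) = 90.4285; S(3,-1) = 101.2605; S(3,+0) = 113.3900; S(3,+1) = 126.9725; S(3,+2) = 142.1819; S(3,+3) = 159.2132
Terminal payoffs V(N, j) = max(S_T - K, 0):
  V(3,-3) = 0.000000; V(3,-2) = 0.000000; V(3,-1) = 0.000000; V(3,+0) = 0.000000; V(3,+1) = 0.000000; V(3,+2) = 9.831921; V(3,+3) = 26.863244
Backward induction: V(k, j) = exp(-r*dt) * [p_u * V(k+1, j+1) + p_m * V(k+1, j) + p_d * V(k+1, j-1)]
  V(2,-2) = exp(-r*dt) * [p_u*0.000000 + p_m*0.000000 + p_d*0.000000] = 0.000000
  V(2,-1) = exp(-r*dt) * [p_u*0.000000 + p_m*0.000000 + p_d*0.000000] = 0.000000
  V(2,+0) = exp(-r*dt) * [p_u*0.000000 + p_m*0.000000 + p_d*0.000000] = 0.000000
  V(2,+1) = exp(-r*dt) * [p_u*9.831921 + p_m*0.000000 + p_d*0.000000] = 1.837211
  V(2,+2) = exp(-r*dt) * [p_u*26.863244 + p_m*9.831921 + p_d*0.000000] = 11.528608
  V(1,-1) = exp(-r*dt) * [p_u*0.000000 + p_m*0.000000 + p_d*0.000000] = 0.000000
  V(1,+0) = exp(-r*dt) * [p_u*1.837211 + p_m*0.000000 + p_d*0.000000] = 0.343305
  V(1,+1) = exp(-r*dt) * [p_u*11.528608 + p_m*1.837211 + p_d*0.000000] = 3.370521
  V(0,+0) = exp(-r*dt) * [p_u*3.370521 + p_m*0.343305 + p_d*0.000000] = 0.857095

Answer: Price = V(0,0) = 0.8571


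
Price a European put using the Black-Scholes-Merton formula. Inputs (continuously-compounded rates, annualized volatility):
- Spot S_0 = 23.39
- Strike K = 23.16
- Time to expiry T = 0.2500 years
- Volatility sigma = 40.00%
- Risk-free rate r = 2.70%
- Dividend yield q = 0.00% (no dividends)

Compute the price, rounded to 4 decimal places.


d1 = (ln(S/K) + (r - q + 0.5*sigma^2) * T) / (sigma * sqrt(T)) = 0.18315964
d2 = d1 - sigma * sqrt(T) = -0.01684036
exp(-rT) = 0.99327273; exp(-qT) = 1.00000000
P = K * exp(-rT) * N(-d2) - S_0 * exp(-qT) * N(-d1)
N(-d1) = 0.42733638; N(-d2) = 0.50671801
P = 23.1600 * 0.99327273 * 0.50671801 - 23.3900 * 1.00000000 * 0.42733638 = 1.6612

Answer: Price = 1.6612


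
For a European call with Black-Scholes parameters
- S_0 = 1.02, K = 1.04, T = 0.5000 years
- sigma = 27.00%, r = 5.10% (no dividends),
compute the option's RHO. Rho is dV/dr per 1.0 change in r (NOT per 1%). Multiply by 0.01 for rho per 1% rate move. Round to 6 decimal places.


Answer: Rho = 0.240600

Derivation:
d1 = 0.1273154357; d2 = -0.0636033952
phi(d1) = 0.3957220757; exp(-qT) = 1.0000000000; exp(-rT) = 0.9748223790
N(d2) = 0.4746430141
Rho = K*T*exp(-rT)*N(d2) = 1.0400 * 0.5000 * 0.9748223790 * 0.4746430141 = 0.240600


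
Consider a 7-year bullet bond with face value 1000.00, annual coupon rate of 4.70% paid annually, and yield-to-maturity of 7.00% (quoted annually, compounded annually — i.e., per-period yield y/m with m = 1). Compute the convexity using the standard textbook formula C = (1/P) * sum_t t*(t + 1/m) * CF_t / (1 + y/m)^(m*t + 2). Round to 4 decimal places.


Coupon per period c = face * coupon_rate / m = 47.000000
Periods per year m = 1; per-period yield y/m = 0.070000
Number of cashflows N = 7
Cashflows (t years, CF_t, discount factor 1/(1+y/m)^(m*t), PV):
  t = 1.0000: CF_t = 47.000000, DF = 0.934579, PV = 43.925234
  t = 2.0000: CF_t = 47.000000, DF = 0.873439, PV = 41.051620
  t = 3.0000: CF_t = 47.000000, DF = 0.816298, PV = 38.366000
  t = 4.0000: CF_t = 47.000000, DF = 0.762895, PV = 35.856075
  t = 5.0000: CF_t = 47.000000, DF = 0.712986, PV = 33.510350
  t = 6.0000: CF_t = 47.000000, DF = 0.666342, PV = 31.318085
  t = 7.0000: CF_t = 1047.000000, DF = 0.622750, PV = 652.018980
Price P = sum_t PV_t = 876.046344
Convexity numerator sum_t t*(t + 1/m) * CF_t / (1+y/m)^(m*t + 2):
  t = 1.0000: term = 76.732000
  t = 2.0000: term = 215.136450
  t = 3.0000: term = 402.124205
  t = 4.0000: term = 626.361690
  t = 5.0000: term = 878.077136
  t = 6.0000: term = 1148.885972
  t = 7.0000: term = 31891.923195
Convexity = (1/P) * sum = 35239.240650 / 876.046344 = 40.225316

Answer: Convexity = 40.2253


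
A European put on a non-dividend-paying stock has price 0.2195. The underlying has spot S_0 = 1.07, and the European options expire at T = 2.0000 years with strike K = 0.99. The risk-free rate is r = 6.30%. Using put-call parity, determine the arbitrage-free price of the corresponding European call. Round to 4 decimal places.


Answer: Call price = 0.4167

Derivation:
Put-call parity: C - P = S_0 * exp(-qT) - K * exp(-rT).
S_0 * exp(-qT) = 1.0700 * 1.00000000 = 1.07000000
K * exp(-rT) = 0.9900 * 0.88161485 = 0.87279870
C = P + S*exp(-qT) - K*exp(-rT)
C = 0.2195 + 1.07000000 - 0.87279870 = 0.4167


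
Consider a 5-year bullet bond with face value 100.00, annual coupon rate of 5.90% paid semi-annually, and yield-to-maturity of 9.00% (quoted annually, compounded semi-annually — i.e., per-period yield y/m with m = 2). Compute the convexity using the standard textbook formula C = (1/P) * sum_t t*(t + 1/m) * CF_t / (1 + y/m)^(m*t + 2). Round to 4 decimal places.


Coupon per period c = face * coupon_rate / m = 2.950000
Periods per year m = 2; per-period yield y/m = 0.045000
Number of cashflows N = 10
Cashflows (t years, CF_t, discount factor 1/(1+y/m)^(m*t), PV):
  t = 0.5000: CF_t = 2.950000, DF = 0.956938, PV = 2.822967
  t = 1.0000: CF_t = 2.950000, DF = 0.915730, PV = 2.701403
  t = 1.5000: CF_t = 2.950000, DF = 0.876297, PV = 2.585075
  t = 2.0000: CF_t = 2.950000, DF = 0.838561, PV = 2.473756
  t = 2.5000: CF_t = 2.950000, DF = 0.802451, PV = 2.367231
  t = 3.0000: CF_t = 2.950000, DF = 0.767896, PV = 2.265292
  t = 3.5000: CF_t = 2.950000, DF = 0.734828, PV = 2.167744
  t = 4.0000: CF_t = 2.950000, DF = 0.703185, PV = 2.074396
  t = 4.5000: CF_t = 2.950000, DF = 0.672904, PV = 1.985068
  t = 5.0000: CF_t = 102.950000, DF = 0.643928, PV = 66.292355
Price P = sum_t PV_t = 87.735287
Convexity numerator sum_t t*(t + 1/m) * CF_t / (1+y/m)^(m*t + 2):
  t = 0.5000: term = 1.292537
  t = 1.0000: term = 3.710634
  t = 1.5000: term = 7.101692
  t = 2.0000: term = 11.326462
  t = 2.5000: term = 16.258080
  t = 3.0000: term = 21.781159
  t = 3.5000: term = 27.790953
  t = 4.0000: term = 34.192560
  t = 4.5000: term = 40.900191
  t = 5.0000: term = 1669.412109
Convexity = (1/P) * sum = 1833.766378 / 87.735287 = 20.901127

Answer: Convexity = 20.9011


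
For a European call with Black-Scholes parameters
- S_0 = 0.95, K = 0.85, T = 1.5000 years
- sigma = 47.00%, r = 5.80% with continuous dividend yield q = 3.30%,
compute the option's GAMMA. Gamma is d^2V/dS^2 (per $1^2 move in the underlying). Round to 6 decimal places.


Answer: Gamma = 0.598090

Derivation:
d1 = 0.5461851992; d2 = -0.0294448904
phi(d1) = 0.3436616542; exp(-qT) = 0.9517051581; exp(-rT) = 0.9166770956
Gamma = exp(-qT) * phi(d1) / (S * sigma * sqrt(T)) = 0.9517051581 * 0.3436616542 / (0.9500 * 0.4700 * 1.2247448714) = 0.598090


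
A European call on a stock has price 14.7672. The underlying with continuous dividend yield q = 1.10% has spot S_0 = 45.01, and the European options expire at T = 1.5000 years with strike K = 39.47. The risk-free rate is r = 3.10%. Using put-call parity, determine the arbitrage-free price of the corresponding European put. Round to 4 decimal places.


Answer: Put price = 8.1704

Derivation:
Put-call parity: C - P = S_0 * exp(-qT) - K * exp(-rT).
S_0 * exp(-qT) = 45.0100 * 0.98363538 = 44.27342843
K * exp(-rT) = 39.4700 * 0.95456456 = 37.67666321
P = C - S*exp(-qT) + K*exp(-rT)
P = 14.7672 - 44.27342843 + 37.67666321 = 8.1704


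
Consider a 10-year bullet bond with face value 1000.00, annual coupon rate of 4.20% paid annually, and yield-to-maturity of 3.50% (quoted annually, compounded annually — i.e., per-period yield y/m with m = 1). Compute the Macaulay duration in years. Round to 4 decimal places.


Coupon per period c = face * coupon_rate / m = 42.000000
Periods per year m = 1; per-period yield y/m = 0.035000
Number of cashflows N = 10
Cashflows (t years, CF_t, discount factor 1/(1+y/m)^(m*t), PV):
  t = 1.0000: CF_t = 42.000000, DF = 0.966184, PV = 40.579710
  t = 2.0000: CF_t = 42.000000, DF = 0.933511, PV = 39.207449
  t = 3.0000: CF_t = 42.000000, DF = 0.901943, PV = 37.881594
  t = 4.0000: CF_t = 42.000000, DF = 0.871442, PV = 36.600574
  t = 5.0000: CF_t = 42.000000, DF = 0.841973, PV = 35.362873
  t = 6.0000: CF_t = 42.000000, DF = 0.813501, PV = 34.167027
  t = 7.0000: CF_t = 42.000000, DF = 0.785991, PV = 33.011620
  t = 8.0000: CF_t = 42.000000, DF = 0.759412, PV = 31.895285
  t = 9.0000: CF_t = 42.000000, DF = 0.733731, PV = 30.816701
  t = 10.0000: CF_t = 1042.000000, DF = 0.708919, PV = 738.693404
Price P = sum_t PV_t = 1058.216237
Macaulay numerator sum_t t * PV_t:
  t * PV_t at t = 1.0000: 40.579710
  t * PV_t at t = 2.0000: 78.414899
  t * PV_t at t = 3.0000: 113.644781
  t * PV_t at t = 4.0000: 146.402294
  t * PV_t at t = 5.0000: 176.814365
  t * PV_t at t = 6.0000: 205.002162
  t * PV_t at t = 7.0000: 231.081342
  t * PV_t at t = 8.0000: 255.162283
  t * PV_t at t = 9.0000: 277.350307
  t * PV_t at t = 10.0000: 7386.934039
Macaulay duration D = (sum_t t * PV_t) / P = 8911.386183 / 1058.216237 = 8.421139

Answer: Macaulay duration = 8.4211 years
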